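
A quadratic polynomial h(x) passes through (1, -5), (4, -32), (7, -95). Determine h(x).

Using the Lagrange interpolation formula with nodes 1, 4, 7:
  L_0(x) = (x - 4)(x - 7) / 18
  L_1(x) = (x - 1)(x - 7) / -9
  L_2(x) = (x - 1)(x - 4) / 18
Then h(x) = -5·L_0(x) - 32·L_1(x) - 95·L_2(x).
Expanding and collecting terms gives h(x) = -2x² + x - 4.
Check: h(7) = -95. ✓

h(x) = -2x^2 + x - 4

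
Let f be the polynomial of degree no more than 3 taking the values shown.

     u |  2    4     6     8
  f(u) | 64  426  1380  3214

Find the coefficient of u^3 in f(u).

6

Write f(u) = au^3 + bu^2 + cu + d. Substituting each data point gives a linear system:
  8a + 4b + 2c + d = 64
  64a + 16b + 4c + d = 426
  216a + 36b + 6c + d = 1380
  512a + 64b + 8c + d = 3214
Solving the system yields a = 6, b = 2, c = 1, d = 6.
So f(u) = 6u^3 + 2u^2 + u + 6.
The leading coefficient is 6.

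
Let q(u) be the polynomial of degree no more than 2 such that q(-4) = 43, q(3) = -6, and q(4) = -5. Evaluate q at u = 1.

-2

Write q(u) = au^2 + bu + c. Substituting each data point gives a linear system:
  16a - 4b + c = 43
  9a + 3b + c = -6
  16a + 4b + c = -5
Solving the system yields a = 1, b = -6, c = 3.
So q(u) = u² - 6u + 3.
Then q(1) = -2.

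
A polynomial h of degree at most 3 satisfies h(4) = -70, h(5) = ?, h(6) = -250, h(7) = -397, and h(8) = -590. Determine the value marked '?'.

On equispaced nodes a degree-3 polynomial has vanishing fourth forward difference, so
  h(4) - 4·h(5) + 6·h(6) - 4·h(7) + h(8) = 0.
Substituting the known values and solving for h(5):
  -4·h(5) = 572
  h(5) = -143.

-143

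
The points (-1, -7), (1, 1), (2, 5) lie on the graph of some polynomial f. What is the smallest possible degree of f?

Divided differences on the nodes -1, 1, 2:
  order 0: -7  1  5
  order 1: 4  4
  order 2: 0
The order-1 divided differences are all 4 (nonzero) and every higher order vanishes, so the data lies on a polynomial of degree exactly 1.

1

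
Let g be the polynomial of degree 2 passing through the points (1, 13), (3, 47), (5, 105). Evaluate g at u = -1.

3

Forward differences of the values at u = 1, 3, 5:
  g  : 13  47  105
  Δ  : 34  58
  Δ^2: 24
The second differences are constant, confirming degree 2.
Interpolating (Newton forward form) and evaluating at u = -1 gives g(-1) = 3.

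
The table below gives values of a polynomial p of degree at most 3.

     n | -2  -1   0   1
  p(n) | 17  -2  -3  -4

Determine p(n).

p(n) = -3n^3 + 2n - 3

Using the Lagrange interpolation formula with nodes -2, -1, 0, 1:
  L_0(n) = (n + 1)n(n - 1) / -6
  L_1(n) = (n + 2)n(n - 1) / 2
  L_2(n) = (n + 2)(n + 1)(n - 1) / -2
  L_3(n) = (n + 2)(n + 1)n / 6
Then p(n) = 17·L_0(n) - 2·L_1(n) - 3·L_2(n) - 4·L_3(n).
Expanding and collecting terms gives p(n) = -3n³ + 2n - 3.
Check: p(-1) = -2. ✓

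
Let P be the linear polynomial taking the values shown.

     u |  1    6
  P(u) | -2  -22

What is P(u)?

P(u) = -4u + 2

Using the Lagrange interpolation formula with nodes 1, 6:
  L_0(u) = (u - 6) / -5
  L_1(u) = (u - 1) / 5
Then P(u) = -2·L_0(u) - 22·L_1(u).
Expanding and collecting terms gives P(u) = -4u + 2.
Check: P(1) = -2. ✓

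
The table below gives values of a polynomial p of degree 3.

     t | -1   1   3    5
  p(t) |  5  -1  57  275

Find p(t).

Write p(t) = at^3 + bt^2 + ct + d. Substituting each data point gives a linear system:
  -a + b - c + d = 5
  a + b + c + d = -1
  27a + 9b + 3c + d = 57
  125a + 25b + 5c + d = 275
Solving the system yields a = 2, b = 2, c = -5, d = 0.
So p(t) = 2t³ + 2t² - 5t.
Check: p(-1) = 5. ✓

p(t) = 2t^3 + 2t^2 - 5t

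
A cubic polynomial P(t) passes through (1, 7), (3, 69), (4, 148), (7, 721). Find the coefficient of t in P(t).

Write P(t) = at^3 + bt^2 + ct + d. Substituting each data point gives a linear system:
  a + b + c + d = 7
  27a + 9b + 3c + d = 69
  64a + 16b + 4c + d = 148
  343a + 49b + 7c + d = 721
Solving the system yields a = 2, b = 0, c = 5, d = 0.
So P(t) = 2t^3 + 5t.
The coefficient of t is 5.

5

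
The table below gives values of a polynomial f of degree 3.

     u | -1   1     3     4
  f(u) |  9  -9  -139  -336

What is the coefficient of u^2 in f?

4

Write f(u) = au^3 + bu^2 + cu + d. Substituting each data point gives a linear system:
  -a + b - c + d = 9
  a + b + c + d = -9
  27a + 9b + 3c + d = -139
  64a + 16b + 4c + d = -336
Solving the system yields a = -6, b = 4, c = -3, d = -4.
So f(u) = -6u^3 + 4u^2 - 3u - 4.
The coefficient of u^2 is 4.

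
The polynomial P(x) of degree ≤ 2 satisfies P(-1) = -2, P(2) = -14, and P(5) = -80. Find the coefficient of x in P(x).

Write P(x) = ax^2 + bx + c. Substituting each data point gives a linear system:
  a - b + c = -2
  4a + 2b + c = -14
  25a + 5b + c = -80
Solving the system yields a = -3, b = -1, c = 0.
So P(x) = -3x² - x.
The coefficient of x is -1.

-1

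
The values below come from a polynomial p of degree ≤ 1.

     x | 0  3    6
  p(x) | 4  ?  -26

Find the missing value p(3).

The 2 known points determine the degree-1 polynomial uniquely.
Write p(x) = ax + b. Substituting each data point gives a linear system:
  b = 4
  6a + b = -26
Solving the system yields a = -5, b = 4.
So p(x) = -5x + 4.
Then p(3) = -11.

-11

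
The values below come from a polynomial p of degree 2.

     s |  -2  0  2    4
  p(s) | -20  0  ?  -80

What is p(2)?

The 3 known points determine the degree-2 polynomial uniquely.
Write p(s) = as^2 + bs + c. Substituting each data point gives a linear system:
  4a - 2b + c = -20
  c = 0
  16a + 4b + c = -80
Solving the system yields a = -5, b = 0, c = 0.
So p(s) = -5s².
Then p(2) = -20.

-20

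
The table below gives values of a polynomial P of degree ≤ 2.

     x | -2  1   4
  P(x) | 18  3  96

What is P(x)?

Write P(x) = ax^2 + bx + c. Substituting each data point gives a linear system:
  4a - 2b + c = 18
  a + b + c = 3
  16a + 4b + c = 96
Solving the system yields a = 6, b = 1, c = -4.
So P(x) = 6x² + x - 4.
Check: P(-2) = 18. ✓

P(x) = 6x^2 + x - 4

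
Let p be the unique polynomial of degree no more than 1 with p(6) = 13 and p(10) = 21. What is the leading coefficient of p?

Write p(s) = as + b. Substituting each data point gives a linear system:
  6a + b = 13
  10a + b = 21
Solving the system yields a = 2, b = 1.
So p(s) = 2s + 1.
The leading coefficient is 2.

2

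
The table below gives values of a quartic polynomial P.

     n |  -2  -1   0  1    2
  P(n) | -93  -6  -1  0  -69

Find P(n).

Write P(n) = an^4 + bn^3 + cn^2 + dn + e. Substituting each data point gives a linear system:
  16a - 8b + 4c - 2d + e = -93
  a - b + c - d + e = -6
  e = -1
  a + b + c + d + e = 0
  16a + 8b + 4c + 2d + e = -69
Solving the system yields a = -6, b = 1, c = 4, d = 2, e = -1.
So P(n) = -6n^4 + n^3 + 4n^2 + 2n - 1.
Check: P(0) = -1. ✓

P(n) = -6n^4 + n^3 + 4n^2 + 2n - 1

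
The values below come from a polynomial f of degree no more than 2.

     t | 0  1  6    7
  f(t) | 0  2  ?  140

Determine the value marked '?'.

102

The 3 known points determine the degree-2 polynomial uniquely.
Write f(t) = at^2 + bt + c. Substituting each data point gives a linear system:
  c = 0
  a + b + c = 2
  49a + 7b + c = 140
Solving the system yields a = 3, b = -1, c = 0.
So f(t) = 3t^2 - t.
Then f(6) = 102.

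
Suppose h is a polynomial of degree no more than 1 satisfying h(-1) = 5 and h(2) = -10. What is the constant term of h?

Write h(x) = ax + b. Substituting each data point gives a linear system:
  -a + b = 5
  2a + b = -10
Solving the system yields a = -5, b = 0.
So h(x) = -5x.
The constant term is 0.

0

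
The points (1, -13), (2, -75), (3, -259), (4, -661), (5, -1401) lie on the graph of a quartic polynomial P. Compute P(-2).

Forward differences of the values at x = 1, 2, 3, 4, 5:
  P  : -13  -75  -259  -661  -1401
  Δ  : -62  -184  -402  -740
  Δ^2: -122  -218  -338
  Δ^3: -96  -120
  Δ^4: -24
The fourth differences are constant, confirming degree 4.
Interpolating (Newton forward form) and evaluating at x = -2 gives P(-2) = 41.

41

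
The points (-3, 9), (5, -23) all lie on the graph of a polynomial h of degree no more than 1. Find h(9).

Write h(s) = as + b. Substituting each data point gives a linear system:
  -3a + b = 9
  5a + b = -23
Solving the system yields a = -4, b = -3.
So h(s) = -4s - 3.
Then h(9) = -39.

-39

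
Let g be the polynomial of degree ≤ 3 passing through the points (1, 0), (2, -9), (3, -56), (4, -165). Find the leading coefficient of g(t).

-4

Write g(t) = at^3 + bt^2 + ct + d. Substituting each data point gives a linear system:
  a + b + c + d = 0
  8a + 4b + 2c + d = -9
  27a + 9b + 3c + d = -56
  64a + 16b + 4c + d = -165
Solving the system yields a = -4, b = 5, c = 4, d = -5.
So g(t) = -4t^3 + 5t^2 + 4t - 5.
The leading coefficient is -4.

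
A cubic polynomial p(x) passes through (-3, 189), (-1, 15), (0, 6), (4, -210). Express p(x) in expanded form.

p(x) = -5x^3 + 6x^2 + 2x + 6

Using the Lagrange interpolation formula with nodes -3, -1, 0, 4:
  L_0(x) = (x + 1)x(x - 4) / -42
  L_1(x) = (x + 3)x(x - 4) / 10
  L_2(x) = (x + 3)(x + 1)(x - 4) / -12
  L_3(x) = (x + 3)(x + 1)x / 140
Then p(x) = 189·L_0(x) + 15·L_1(x) + 6·L_2(x) - 210·L_3(x).
Expanding and collecting terms gives p(x) = -5x^3 + 6x^2 + 2x + 6.
Check: p(-1) = 15. ✓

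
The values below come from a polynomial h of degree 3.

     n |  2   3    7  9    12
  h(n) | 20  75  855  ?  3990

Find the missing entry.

1749

The 4 known points determine the degree-3 polynomial uniquely.
Write h(n) = an^3 + bn^2 + cn + d. Substituting each data point gives a linear system:
  8a + 4b + 2c + d = 20
  27a + 9b + 3c + d = 75
  343a + 49b + 7c + d = 855
  1728a + 144b + 12c + d = 3990
Solving the system yields a = 2, b = 4, c = -3, d = -6.
So h(n) = 2n^3 + 4n^2 - 3n - 6.
Then h(9) = 1749.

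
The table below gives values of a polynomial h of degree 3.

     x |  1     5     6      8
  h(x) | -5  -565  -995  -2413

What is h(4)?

-281

Using the Lagrange interpolation formula with nodes 1, 5, 6, 8:
  L_0(x) = (x - 5)(x - 6)(x - 8) / -140
  L_1(x) = (x - 1)(x - 6)(x - 8) / 12
  L_2(x) = (x - 1)(x - 5)(x - 8) / -10
  L_3(x) = (x - 1)(x - 5)(x - 6) / 42
Then h(x) = -5·L_0(x) - 565·L_1(x) - 995·L_2(x) - 2413·L_3(x).
Expanding and collecting terms gives h(x) = -5x^3 + 2x^2 + 3x - 5.
Evaluating at x = 4: h(4) = -281.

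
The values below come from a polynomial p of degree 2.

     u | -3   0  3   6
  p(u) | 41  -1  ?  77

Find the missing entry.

11

On equispaced nodes a degree-2 polynomial has vanishing third forward difference, so
  - p(-3) + 3·p(0) - 3·p(3) + p(6) = 0.
Substituting the known values and solving for p(3):
  -3·p(3) = -33
  p(3) = 11.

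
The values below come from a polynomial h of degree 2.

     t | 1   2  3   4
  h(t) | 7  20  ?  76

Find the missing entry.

The 3 known points determine the degree-2 polynomial uniquely.
Write h(t) = at^2 + bt + c. Substituting each data point gives a linear system:
  a + b + c = 7
  4a + 2b + c = 20
  16a + 4b + c = 76
Solving the system yields a = 5, b = -2, c = 4.
So h(t) = 5t^2 - 2t + 4.
Then h(3) = 43.

43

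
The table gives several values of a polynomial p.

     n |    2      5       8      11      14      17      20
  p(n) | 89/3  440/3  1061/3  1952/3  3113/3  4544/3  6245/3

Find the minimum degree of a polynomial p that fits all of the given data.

Forward differences of the values at n = 2, 5, 8, 11, 14, 17, 20:
  p  : 89/3  440/3  1061/3  1952/3  3113/3  4544/3  6245/3
  Δ  : 117  207  297  387  477  567
  Δ^2: 90  90  90  90  90
  Δ^3: 0  0  0  0
  Δ^4: 0  0  0
  Δ^5: 0  0
  Δ^6: 0
The second differences are constant (90) and nonzero, while all higher differences vanish, so the minimal degree is 2.

2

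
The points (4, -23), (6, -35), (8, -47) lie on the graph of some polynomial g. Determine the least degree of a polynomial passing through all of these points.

Forward differences of the values at n = 4, 6, 8:
  g  : -23  -35  -47
  Δ  : -12  -12
  Δ^2: 0
The first differences are constant (-12) and nonzero, while all higher differences vanish, so the minimal degree is 1.

1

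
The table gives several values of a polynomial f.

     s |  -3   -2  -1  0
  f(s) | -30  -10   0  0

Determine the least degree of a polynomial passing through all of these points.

Forward differences of the values at s = -3, -2, -1, 0:
  f  : -30  -10  0  0
  Δ  : 20  10  0
  Δ^2: -10  -10
  Δ^3: 0
The second differences are constant (-10) and nonzero, while all higher differences vanish, so the minimal degree is 2.

2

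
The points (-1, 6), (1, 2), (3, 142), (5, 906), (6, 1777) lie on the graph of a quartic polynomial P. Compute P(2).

Using the Lagrange interpolation formula with nodes -1, 1, 3, 5, 6:
  L_0(x) = (x - 1)(x - 3)(x - 5)(x - 6) / 336
  L_1(x) = (x + 1)(x - 3)(x - 5)(x - 6) / -80
  L_2(x) = (x + 1)(x - 1)(x - 5)(x - 6) / 48
  L_3(x) = (x + 1)(x - 1)(x - 3)(x - 6) / -48
  L_4(x) = (x + 1)(x - 1)(x - 3)(x - 5) / 105
Then P(x) = 6·L_0(x) + 2·L_1(x) + 142·L_2(x) + 906·L_3(x) + 1777·L_4(x).
Expanding and collecting terms gives P(x) = x⁴ + 2x³ + 2x² - 4x + 1.
Evaluating at x = 2: P(2) = 33.

33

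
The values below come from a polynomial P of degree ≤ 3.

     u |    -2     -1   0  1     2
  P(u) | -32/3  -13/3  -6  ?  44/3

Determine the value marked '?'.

-11/3

On equispaced nodes a degree-3 polynomial has vanishing fourth forward difference, so
  P(-2) - 4·P(-1) + 6·P(0) - 4·P(1) + P(2) = 0.
Substituting the known values and solving for P(1):
  -4·P(1) = 44/3
  P(1) = -11/3.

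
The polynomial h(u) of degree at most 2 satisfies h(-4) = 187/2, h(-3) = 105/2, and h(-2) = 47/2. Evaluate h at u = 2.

55/2

Using the Lagrange interpolation formula with nodes -4, -3, -2:
  L_0(u) = (u + 3)(u + 2) / 2
  L_1(u) = (u + 4)(u + 2) / -1
  L_2(u) = (u + 4)(u + 3) / 2
Then h(u) = 187/2·L_0(u) + 105/2·L_1(u) + 47/2·L_2(u).
Expanding and collecting terms gives h(u) = 6u² + u + 3/2.
Evaluating at u = 2: h(2) = 55/2.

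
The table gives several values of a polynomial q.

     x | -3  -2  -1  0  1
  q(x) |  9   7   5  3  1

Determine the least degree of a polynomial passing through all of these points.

1

Forward differences of the values at x = -3, -2, -1, 0, 1:
  q  : 9  7  5  3  1
  Δ  : -2  -2  -2  -2
  Δ^2: 0  0  0
  Δ^3: 0  0
  Δ^4: 0
The first differences are constant (-2) and nonzero, while all higher differences vanish, so the minimal degree is 1.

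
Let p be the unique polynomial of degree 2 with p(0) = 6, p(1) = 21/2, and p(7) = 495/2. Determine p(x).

p(x) = 5x^2 - (1/2)x + 6

Using the Lagrange interpolation formula with nodes 0, 1, 7:
  L_0(x) = (x - 1)(x - 7) / 7
  L_1(x) = x(x - 7) / -6
  L_2(x) = x(x - 1) / 42
Then p(x) = 6·L_0(x) + 21/2·L_1(x) + 495/2·L_2(x).
Expanding and collecting terms gives p(x) = 5x^2 - (1/2)x + 6.
Check: p(0) = 6. ✓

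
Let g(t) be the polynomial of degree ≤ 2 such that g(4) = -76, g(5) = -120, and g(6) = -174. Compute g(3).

Write g(t) = at^2 + bt + c. Substituting each data point gives a linear system:
  16a + 4b + c = -76
  25a + 5b + c = -120
  36a + 6b + c = -174
Solving the system yields a = -5, b = 1, c = 0.
So g(t) = -5t² + t.
Then g(3) = -42.

-42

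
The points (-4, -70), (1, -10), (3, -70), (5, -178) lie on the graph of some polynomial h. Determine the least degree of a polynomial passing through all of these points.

2

Divided differences on the nodes -4, 1, 3, 5:
  order 0: -70  -10  -70  -178
  order 1: 12  -30  -54
  order 2: -6  -6
  order 3: 0
The order-2 divided differences are all -6 (nonzero) and every higher order vanishes, so the data lies on a polynomial of degree exactly 2.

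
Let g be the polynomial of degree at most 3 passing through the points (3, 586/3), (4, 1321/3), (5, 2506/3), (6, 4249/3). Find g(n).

Write g(n) = an^3 + bn^2 + cn + d. Substituting each data point gives a linear system:
  27a + 9b + 3c + d = 586/3
  64a + 16b + 4c + d = 1321/3
  125a + 25b + 5c + d = 2506/3
  216a + 36b + 6c + d = 4249/3
Solving the system yields a = 6, b = 3, c = 2, d = 1/3.
So g(n) = 6n^3 + 3n^2 + 2n + 1/3.
Check: g(4) = 1321/3. ✓

g(n) = 6n^3 + 3n^2 + 2n + 1/3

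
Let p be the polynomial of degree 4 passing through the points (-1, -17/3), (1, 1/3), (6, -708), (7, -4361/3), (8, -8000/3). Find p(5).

Using the Lagrange interpolation formula with nodes -1, 1, 6, 7, 8:
  L_0(n) = (n - 1)(n - 6)(n - 7)(n - 8) / 1008
  L_1(n) = (n + 1)(n - 6)(n - 7)(n - 8) / -420
  L_2(n) = (n + 1)(n - 1)(n - 7)(n - 8) / 70
  L_3(n) = (n + 1)(n - 1)(n - 6)(n - 8) / -48
  L_4(n) = (n + 1)(n - 1)(n - 6)(n - 7) / 126
Then p(n) = -17/3·L_0(n) + 1/3·L_1(n) - 708·L_2(n) - 4361/3·L_3(n) - 8000/3·L_4(n).
Expanding and collecting terms gives p(n) = -n⁴ + 3n³ - (5/3)n².
Evaluating at n = 5: p(5) = -875/3.

-875/3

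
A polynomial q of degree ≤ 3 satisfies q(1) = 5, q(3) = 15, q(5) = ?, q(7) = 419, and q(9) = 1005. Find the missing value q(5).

The 4 known points determine the degree-3 polynomial uniquely.
Write q(n) = an^3 + bn^2 + cn + d. Substituting each data point gives a linear system:
  a + b + c + d = 5
  27a + 9b + 3c + d = 15
  343a + 49b + 7c + d = 419
  729a + 81b + 9c + d = 1005
Solving the system yields a = 2, b = -6, c = 3, d = 6.
So q(n) = 2n^3 - 6n^2 + 3n + 6.
Then q(5) = 121.

121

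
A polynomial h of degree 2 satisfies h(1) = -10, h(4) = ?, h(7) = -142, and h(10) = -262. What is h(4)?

-58

The 3 known points determine the degree-2 polynomial uniquely.
Write h(x) = ax^2 + bx + c. Substituting each data point gives a linear system:
  a + b + c = -10
  49a + 7b + c = -142
  100a + 10b + c = -262
Solving the system yields a = -2, b = -6, c = -2.
So h(x) = -2x^2 - 6x - 2.
Then h(4) = -58.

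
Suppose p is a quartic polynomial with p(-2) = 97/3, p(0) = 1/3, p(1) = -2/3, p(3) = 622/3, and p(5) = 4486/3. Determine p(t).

p(t) = 2t^4 + 2t^3 + t^2 - 6t + 1/3

Using the Lagrange interpolation formula with nodes -2, 0, 1, 3, 5:
  L_0(t) = t(t - 1)(t - 3)(t - 5) / 210
  L_1(t) = (t + 2)(t - 1)(t - 3)(t - 5) / -30
  L_2(t) = (t + 2)t(t - 3)(t - 5) / 24
  L_3(t) = (t + 2)t(t - 1)(t - 5) / -60
  L_4(t) = (t + 2)t(t - 1)(t - 3) / 280
Then p(t) = 97/3·L_0(t) + 1/3·L_1(t) - 2/3·L_2(t) + 622/3·L_3(t) + 4486/3·L_4(t).
Expanding and collecting terms gives p(t) = 2t^4 + 2t^3 + t^2 - 6t + 1/3.
Check: p(3) = 622/3. ✓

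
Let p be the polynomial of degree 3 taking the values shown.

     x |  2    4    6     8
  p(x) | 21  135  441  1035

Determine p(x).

Using the Lagrange interpolation formula with nodes 2, 4, 6, 8:
  L_0(x) = (x - 4)(x - 6)(x - 8) / -48
  L_1(x) = (x - 2)(x - 6)(x - 8) / 16
  L_2(x) = (x - 2)(x - 4)(x - 8) / -16
  L_3(x) = (x - 2)(x - 4)(x - 6) / 48
Then p(x) = 21·L_0(x) + 135·L_1(x) + 441·L_2(x) + 1035·L_3(x).
Expanding and collecting terms gives p(x) = 2x³ + x + 3.
Check: p(4) = 135. ✓

p(x) = 2x^3 + x + 3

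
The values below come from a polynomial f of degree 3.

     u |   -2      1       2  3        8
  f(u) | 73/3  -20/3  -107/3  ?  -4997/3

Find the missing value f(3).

The 4 known points determine the degree-3 polynomial uniquely.
Write f(u) = au^3 + bu^2 + cu + d. Substituting each data point gives a linear system:
  -8a + 4b - 2c + d = 73/3
  a + b + c + d = -20/3
  8a + 4b + 2c + d = -107/3
  512a + 64b + 8c + d = -4997/3
Solving the system yields a = -3, b = -5/3, c = -3, d = 1.
So f(u) = -3u^3 - (5/3)u^2 - 3u + 1.
Then f(3) = -104.

-104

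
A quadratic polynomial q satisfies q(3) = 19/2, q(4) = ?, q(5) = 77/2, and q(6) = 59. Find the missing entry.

22

The 3 known points determine the degree-2 polynomial uniquely.
Write q(n) = an^2 + bn + c. Substituting each data point gives a linear system:
  9a + 3b + c = 19/2
  25a + 5b + c = 77/2
  36a + 6b + c = 59
Solving the system yields a = 2, b = -3/2, c = -4.
So q(n) = 2n^2 - (3/2)n - 4.
Then q(4) = 22.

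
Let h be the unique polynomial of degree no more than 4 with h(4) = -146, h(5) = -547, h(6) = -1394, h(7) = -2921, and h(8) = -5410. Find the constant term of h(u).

Write h(u) = au^4 + bu^3 + cu^2 + du + e. Substituting each data point gives a linear system:
  256a + 64b + 16c + 4d + e = -146
  625a + 125b + 25c + 5d + e = -547
  1296a + 216b + 36c + 6d + e = -1394
  2401a + 343b + 49c + 7d + e = -2921
  4096a + 512b + 64c + 8d + e = -5410
Solving the system yields a = -2, b = 5, c = 4, d = -4, e = -2.
So h(u) = -2u^4 + 5u^3 + 4u^2 - 4u - 2.
The constant term is -2.

-2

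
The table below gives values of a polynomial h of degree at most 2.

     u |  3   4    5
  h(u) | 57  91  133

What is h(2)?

Using the Lagrange interpolation formula with nodes 3, 4, 5:
  L_0(u) = (u - 4)(u - 5) / 2
  L_1(u) = (u - 3)(u - 5) / -1
  L_2(u) = (u - 3)(u - 4) / 2
Then h(u) = 57·L_0(u) + 91·L_1(u) + 133·L_2(u).
Expanding and collecting terms gives h(u) = 4u^2 + 6u + 3.
Evaluating at u = 2: h(2) = 31.

31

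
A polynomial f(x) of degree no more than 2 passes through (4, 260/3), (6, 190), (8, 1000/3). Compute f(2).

70/3

Write f(x) = ax^2 + bx + c. Substituting each data point gives a linear system:
  16a + 4b + c = 260/3
  36a + 6b + c = 190
  64a + 8b + c = 1000/3
Solving the system yields a = 5, b = 5/3, c = 0.
So f(x) = 5x^2 + (5/3)x.
Then f(2) = 70/3.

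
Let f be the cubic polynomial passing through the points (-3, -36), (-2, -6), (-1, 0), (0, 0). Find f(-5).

Using the Lagrange interpolation formula with nodes -3, -2, -1, 0:
  L_0(s) = (s + 2)(s + 1)s / -6
  L_1(s) = (s + 3)(s + 1)s / 2
  L_2(s) = (s + 3)(s + 2)s / -2
  L_3(s) = (s + 3)(s + 2)(s + 1) / 6
Then f(s) = -36·L_0(s) - 6·L_1(s) + 0·L_2(s) + 0·L_3(s).
Expanding and collecting terms gives f(s) = 3s^3 + 6s^2 + 3s.
Evaluating at s = -5: f(-5) = -240.

-240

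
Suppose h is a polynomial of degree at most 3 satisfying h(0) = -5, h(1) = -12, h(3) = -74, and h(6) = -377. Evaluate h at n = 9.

Write h(n) = an^3 + bn^2 + cn + d. Substituting each data point gives a linear system:
  d = -5
  a + b + c + d = -12
  27a + 9b + 3c + d = -74
  216a + 36b + 6c + d = -377
Solving the system yields a = -1, b = -4, c = -2, d = -5.
So h(n) = -n^3 - 4n^2 - 2n - 5.
Then h(9) = -1076.

-1076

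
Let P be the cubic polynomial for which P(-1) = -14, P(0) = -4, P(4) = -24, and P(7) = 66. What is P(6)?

Using the Lagrange interpolation formula with nodes -1, 0, 4, 7:
  L_0(n) = n(n - 4)(n - 7) / -40
  L_1(n) = (n + 1)(n - 4)(n - 7) / 28
  L_2(n) = (n + 1)n(n - 7) / -60
  L_3(n) = (n + 1)n(n - 4) / 168
Then P(n) = -14·L_0(n) - 4·L_1(n) - 24·L_2(n) + 66·L_3(n).
Expanding and collecting terms gives P(n) = n³ - 6n² + 3n - 4.
Evaluating at n = 6: P(6) = 14.

14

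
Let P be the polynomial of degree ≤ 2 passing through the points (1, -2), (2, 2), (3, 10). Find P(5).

38

Using the Lagrange interpolation formula with nodes 1, 2, 3:
  L_0(u) = (u - 2)(u - 3) / 2
  L_1(u) = (u - 1)(u - 3) / -1
  L_2(u) = (u - 1)(u - 2) / 2
Then P(u) = -2·L_0(u) + 2·L_1(u) + 10·L_2(u).
Expanding and collecting terms gives P(u) = 2u² - 2u - 2.
Evaluating at u = 5: P(5) = 38.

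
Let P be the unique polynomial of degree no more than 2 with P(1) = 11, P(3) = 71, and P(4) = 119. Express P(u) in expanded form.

P(u) = 6u^2 + 6u - 1

Write P(u) = au^2 + bu + c. Substituting each data point gives a linear system:
  a + b + c = 11
  9a + 3b + c = 71
  16a + 4b + c = 119
Solving the system yields a = 6, b = 6, c = -1.
So P(u) = 6u^2 + 6u - 1.
Check: P(3) = 71. ✓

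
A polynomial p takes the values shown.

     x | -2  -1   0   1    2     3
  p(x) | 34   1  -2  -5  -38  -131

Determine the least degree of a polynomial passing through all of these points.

3

Forward differences of the values at x = -2, -1, 0, 1, 2, 3:
  p  : 34  1  -2  -5  -38  -131
  Δ  : -33  -3  -3  -33  -93
  Δ^2: 30  0  -30  -60
  Δ^3: -30  -30  -30
  Δ^4: 0  0
  Δ^5: 0
The third differences are constant (-30) and nonzero, while all higher differences vanish, so the minimal degree is 3.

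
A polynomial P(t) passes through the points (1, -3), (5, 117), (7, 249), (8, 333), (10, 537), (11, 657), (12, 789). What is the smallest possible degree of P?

2

Divided differences on the nodes 1, 5, 7, 8, 10, 11, 12:
  order 0: -3  117  249  333  537  657  789
  order 1: 30  66  84  102  120  132
  order 2: 6  6  6  6  6
  order 3: 0  0  0  0
  order 4: 0  0  0
  order 5: 0  0
  order 6: 0
The order-2 divided differences are all 6 (nonzero) and every higher order vanishes, so the data lies on a polynomial of degree exactly 2.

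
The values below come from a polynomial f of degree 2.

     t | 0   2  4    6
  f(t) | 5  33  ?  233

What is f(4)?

109

On equispaced nodes a degree-2 polynomial has vanishing third forward difference, so
  - f(0) + 3·f(2) - 3·f(4) + f(6) = 0.
Substituting the known values and solving for f(4):
  -3·f(4) = -327
  f(4) = 109.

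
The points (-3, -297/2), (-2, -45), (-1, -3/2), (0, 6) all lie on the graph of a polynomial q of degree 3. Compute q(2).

9

Forward differences of the values at t = -3, -2, -1, 0:
  q  : -297/2  -45  -3/2  6
  Δ  : 207/2  87/2  15/2
  Δ^2: -60  -36
  Δ^3: 24
The third differences are constant, confirming degree 3.
Interpolating (Newton forward form) and evaluating at t = 2 gives q(2) = 9.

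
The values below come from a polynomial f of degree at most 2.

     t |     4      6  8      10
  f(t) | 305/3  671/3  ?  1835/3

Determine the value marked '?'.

On equispaced nodes a degree-2 polynomial has vanishing third forward difference, so
  - f(4) + 3·f(6) - 3·f(8) + f(10) = 0.
Substituting the known values and solving for f(8):
  -3·f(8) = -1181
  f(8) = 1181/3.

1181/3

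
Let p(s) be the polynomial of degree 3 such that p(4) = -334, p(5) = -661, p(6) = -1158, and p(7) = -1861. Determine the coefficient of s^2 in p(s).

5

Write p(s) = as^3 + bs^2 + cs + d. Substituting each data point gives a linear system:
  64a + 16b + 4c + d = -334
  125a + 25b + 5c + d = -661
  216a + 36b + 6c + d = -1158
  343a + 49b + 7c + d = -1861
Solving the system yields a = -6, b = 5, c = -6, d = -6.
So p(s) = -6s^3 + 5s^2 - 6s - 6.
The coefficient of s^2 is 5.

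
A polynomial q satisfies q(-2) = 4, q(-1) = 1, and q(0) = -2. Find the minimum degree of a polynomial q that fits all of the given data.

1

Forward differences of the values at x = -2, -1, 0:
  q  : 4  1  -2
  Δ  : -3  -3
  Δ^2: 0
The first differences are constant (-3) and nonzero, while all higher differences vanish, so the minimal degree is 1.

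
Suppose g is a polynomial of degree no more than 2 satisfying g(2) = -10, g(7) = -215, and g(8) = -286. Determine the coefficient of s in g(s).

4

Write g(s) = as^2 + bs + c. Substituting each data point gives a linear system:
  4a + 2b + c = -10
  49a + 7b + c = -215
  64a + 8b + c = -286
Solving the system yields a = -5, b = 4, c = 2.
So g(s) = -5s^2 + 4s + 2.
The coefficient of s is 4.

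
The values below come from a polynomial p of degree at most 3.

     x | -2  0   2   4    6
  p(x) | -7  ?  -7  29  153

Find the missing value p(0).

-3

The 4 known points determine the degree-3 polynomial uniquely.
Write p(x) = ax^3 + bx^2 + cx + d. Substituting each data point gives a linear system:
  -8a + 4b - 2c + d = -7
  8a + 4b + 2c + d = -7
  64a + 16b + 4c + d = 29
  216a + 36b + 6c + d = 153
Solving the system yields a = 1, b = -1, c = -4, d = -3.
So p(x) = x³ - x² - 4x - 3.
Then p(0) = -3.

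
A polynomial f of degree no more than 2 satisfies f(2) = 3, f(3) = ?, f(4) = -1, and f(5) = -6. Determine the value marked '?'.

2

The 3 known points determine the degree-2 polynomial uniquely.
Write f(s) = as^2 + bs + c. Substituting each data point gives a linear system:
  4a + 2b + c = 3
  16a + 4b + c = -1
  25a + 5b + c = -6
Solving the system yields a = -1, b = 4, c = -1.
So f(s) = -s^2 + 4s - 1.
Then f(3) = 2.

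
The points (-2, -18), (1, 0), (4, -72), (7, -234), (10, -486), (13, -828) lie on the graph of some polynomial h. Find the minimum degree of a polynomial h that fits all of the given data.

Forward differences of the values at x = -2, 1, 4, 7, 10, 13:
  h  : -18  0  -72  -234  -486  -828
  Δ  : 18  -72  -162  -252  -342
  Δ^2: -90  -90  -90  -90
  Δ^3: 0  0  0
  Δ^4: 0  0
  Δ^5: 0
The second differences are constant (-90) and nonzero, while all higher differences vanish, so the minimal degree is 2.

2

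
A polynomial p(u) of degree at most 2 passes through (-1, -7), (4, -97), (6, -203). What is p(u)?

Write p(u) = au^2 + bu + c. Substituting each data point gives a linear system:
  a - b + c = -7
  16a + 4b + c = -97
  36a + 6b + c = -203
Solving the system yields a = -5, b = -3, c = -5.
So p(u) = -5u^2 - 3u - 5.
Check: p(6) = -203. ✓

p(u) = -5u^2 - 3u - 5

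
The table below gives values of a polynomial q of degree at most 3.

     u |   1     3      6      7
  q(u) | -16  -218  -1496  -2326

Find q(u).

q(u) = -6u^3 - 5u^2 - 3u - 2

Using the Lagrange interpolation formula with nodes 1, 3, 6, 7:
  L_0(u) = (u - 3)(u - 6)(u - 7) / -60
  L_1(u) = (u - 1)(u - 6)(u - 7) / 24
  L_2(u) = (u - 1)(u - 3)(u - 7) / -15
  L_3(u) = (u - 1)(u - 3)(u - 6) / 24
Then q(u) = -16·L_0(u) - 218·L_1(u) - 1496·L_2(u) - 2326·L_3(u).
Expanding and collecting terms gives q(u) = -6u^3 - 5u^2 - 3u - 2.
Check: q(6) = -1496. ✓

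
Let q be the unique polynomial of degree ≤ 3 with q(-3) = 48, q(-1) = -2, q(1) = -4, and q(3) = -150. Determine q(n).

q(n) = -4n^3 - 6n^2 + 3n + 3

Write q(n) = an^3 + bn^2 + cn + d. Substituting each data point gives a linear system:
  -27a + 9b - 3c + d = 48
  -a + b - c + d = -2
  a + b + c + d = -4
  27a + 9b + 3c + d = -150
Solving the system yields a = -4, b = -6, c = 3, d = 3.
So q(n) = -4n³ - 6n² + 3n + 3.
Check: q(-3) = 48. ✓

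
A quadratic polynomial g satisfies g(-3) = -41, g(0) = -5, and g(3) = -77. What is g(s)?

Write g(s) = as^2 + bs + c. Substituting each data point gives a linear system:
  9a - 3b + c = -41
  c = -5
  9a + 3b + c = -77
Solving the system yields a = -6, b = -6, c = -5.
So g(s) = -6s^2 - 6s - 5.
Check: g(-3) = -41. ✓

g(s) = -6s^2 - 6s - 5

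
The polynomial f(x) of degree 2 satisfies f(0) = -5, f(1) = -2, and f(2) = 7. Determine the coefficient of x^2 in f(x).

Write f(x) = ax^2 + bx + c. Substituting each data point gives a linear system:
  c = -5
  a + b + c = -2
  4a + 2b + c = 7
Solving the system yields a = 3, b = 0, c = -5.
So f(x) = 3x^2 - 5.
The leading coefficient is 3.

3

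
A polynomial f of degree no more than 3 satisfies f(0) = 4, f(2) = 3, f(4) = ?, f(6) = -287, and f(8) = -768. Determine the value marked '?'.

-62

On equispaced nodes a degree-3 polynomial has vanishing fourth forward difference, so
  f(0) - 4·f(2) + 6·f(4) - 4·f(6) + f(8) = 0.
Substituting the known values and solving for f(4):
  6·f(4) = -372
  f(4) = -62.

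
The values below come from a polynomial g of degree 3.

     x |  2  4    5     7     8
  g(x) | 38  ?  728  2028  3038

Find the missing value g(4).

366

The 4 known points determine the degree-3 polynomial uniquely.
Write g(x) = ax^3 + bx^2 + cx + d. Substituting each data point gives a linear system:
  8a + 4b + 2c + d = 38
  125a + 25b + 5c + d = 728
  343a + 49b + 7c + d = 2028
  512a + 64b + 8c + d = 3038
Solving the system yields a = 6, b = 0, c = -4, d = -2.
So g(x) = 6x^3 - 4x - 2.
Then g(4) = 366.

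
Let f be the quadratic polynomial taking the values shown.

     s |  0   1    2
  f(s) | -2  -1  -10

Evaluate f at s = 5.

-97

Write f(s) = as^2 + bs + c. Substituting each data point gives a linear system:
  c = -2
  a + b + c = -1
  4a + 2b + c = -10
Solving the system yields a = -5, b = 6, c = -2.
So f(s) = -5s² + 6s - 2.
Then f(5) = -97.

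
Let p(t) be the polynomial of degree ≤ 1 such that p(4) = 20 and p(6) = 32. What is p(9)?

Write p(t) = at + b. Substituting each data point gives a linear system:
  4a + b = 20
  6a + b = 32
Solving the system yields a = 6, b = -4.
So p(t) = 6t - 4.
Then p(9) = 50.

50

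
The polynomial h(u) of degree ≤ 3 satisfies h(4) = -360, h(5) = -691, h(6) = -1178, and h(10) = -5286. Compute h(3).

-155

Write h(u) = au^3 + bu^2 + cu + d. Substituting each data point gives a linear system:
  64a + 16b + 4c + d = -360
  125a + 25b + 5c + d = -691
  216a + 36b + 6c + d = -1178
  1000a + 100b + 10c + d = -5286
Solving the system yields a = -5, b = -3, c = 1, d = 4.
So h(u) = -5u^3 - 3u^2 + u + 4.
Then h(3) = -155.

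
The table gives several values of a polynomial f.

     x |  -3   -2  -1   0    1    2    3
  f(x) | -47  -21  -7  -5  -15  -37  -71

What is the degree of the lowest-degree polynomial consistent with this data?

2

Forward differences of the values at x = -3, -2, -1, 0, 1, 2, 3:
  f  : -47  -21  -7  -5  -15  -37  -71
  Δ  : 26  14  2  -10  -22  -34
  Δ^2: -12  -12  -12  -12  -12
  Δ^3: 0  0  0  0
  Δ^4: 0  0  0
  Δ^5: 0  0
  Δ^6: 0
The second differences are constant (-12) and nonzero, while all higher differences vanish, so the minimal degree is 2.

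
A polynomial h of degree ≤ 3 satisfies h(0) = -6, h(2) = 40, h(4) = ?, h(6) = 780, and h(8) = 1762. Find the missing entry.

On equispaced nodes a degree-3 polynomial has vanishing fourth forward difference, so
  h(0) - 4·h(2) + 6·h(4) - 4·h(6) + h(8) = 0.
Substituting the known values and solving for h(4):
  6·h(4) = 1524
  h(4) = 254.

254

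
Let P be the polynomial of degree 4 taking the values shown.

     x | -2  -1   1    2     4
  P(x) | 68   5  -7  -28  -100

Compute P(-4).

Write P(x) = ax^4 + bx^3 + cx^2 + dx + e. Substituting each data point gives a linear system:
  16a - 8b + 4c - 2d + e = 68
  a - b + c - d + e = 5
  a + b + c + d + e = -7
  16a + 8b + 4c + 2d + e = -28
  256a + 64b + 16c + 4d + e = -100
Solving the system yields a = 1, b = -6, c = 2, d = 0, e = -4.
So P(x) = x⁴ - 6x³ + 2x² - 4.
Then P(-4) = 668.

668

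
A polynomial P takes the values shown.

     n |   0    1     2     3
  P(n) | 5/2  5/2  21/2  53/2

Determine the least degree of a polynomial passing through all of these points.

Forward differences of the values at n = 0, 1, 2, 3:
  P  : 5/2  5/2  21/2  53/2
  Δ  : 0  8  16
  Δ^2: 8  8
  Δ^3: 0
The second differences are constant (8) and nonzero, while all higher differences vanish, so the minimal degree is 2.

2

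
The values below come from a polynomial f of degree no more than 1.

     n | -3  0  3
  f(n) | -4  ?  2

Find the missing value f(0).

-1

On equispaced nodes a degree-1 polynomial has vanishing second forward difference, so
  f(-3) - 2·f(0) + f(3) = 0.
Substituting the known values and solving for f(0):
  -2·f(0) = 2
  f(0) = -1.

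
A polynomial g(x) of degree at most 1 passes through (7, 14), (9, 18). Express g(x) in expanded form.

Write g(x) = ax + b. Substituting each data point gives a linear system:
  7a + b = 14
  9a + b = 18
Solving the system yields a = 2, b = 0.
So g(x) = 2x.
Check: g(7) = 14. ✓

g(x) = 2x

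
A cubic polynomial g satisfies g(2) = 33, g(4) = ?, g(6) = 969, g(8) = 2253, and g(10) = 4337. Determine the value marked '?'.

On equispaced nodes a degree-3 polynomial has vanishing fourth forward difference, so
  g(2) - 4·g(4) + 6·g(6) - 4·g(8) + g(10) = 0.
Substituting the known values and solving for g(4):
  -4·g(4) = -1172
  g(4) = 293.

293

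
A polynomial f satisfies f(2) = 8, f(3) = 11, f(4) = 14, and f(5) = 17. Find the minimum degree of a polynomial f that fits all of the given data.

Forward differences of the values at t = 2, 3, 4, 5:
  f  : 8  11  14  17
  Δ  : 3  3  3
  Δ^2: 0  0
  Δ^3: 0
The first differences are constant (3) and nonzero, while all higher differences vanish, so the minimal degree is 1.

1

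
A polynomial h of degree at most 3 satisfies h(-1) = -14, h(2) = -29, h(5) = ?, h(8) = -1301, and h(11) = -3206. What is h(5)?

-350

The 4 known points determine the degree-3 polynomial uniquely.
Write h(x) = ax^3 + bx^2 + cx + d. Substituting each data point gives a linear system:
  -a + b - c + d = -14
  8a + 4b + 2c + d = -29
  512a + 64b + 8c + d = -1301
  1331a + 121b + 11c + d = -3206
Solving the system yields a = -2, b = -5, c = 6, d = -5.
So h(x) = -2x^3 - 5x^2 + 6x - 5.
Then h(5) = -350.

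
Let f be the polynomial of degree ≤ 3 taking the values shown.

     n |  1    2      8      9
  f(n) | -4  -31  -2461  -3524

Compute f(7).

Write f(n) = an^3 + bn^2 + cn + d. Substituting each data point gives a linear system:
  a + b + c + d = -4
  8a + 4b + 2c + d = -31
  512a + 64b + 8c + d = -2461
  729a + 81b + 9c + d = -3524
Solving the system yields a = -5, b = 1, c = 5, d = -5.
So f(n) = -5n^3 + n^2 + 5n - 5.
Then f(7) = -1636.

-1636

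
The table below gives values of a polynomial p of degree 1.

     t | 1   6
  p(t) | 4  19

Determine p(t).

p(t) = 3t + 1

Write p(t) = at + b. Substituting each data point gives a linear system:
  a + b = 4
  6a + b = 19
Solving the system yields a = 3, b = 1.
So p(t) = 3t + 1.
Check: p(1) = 4. ✓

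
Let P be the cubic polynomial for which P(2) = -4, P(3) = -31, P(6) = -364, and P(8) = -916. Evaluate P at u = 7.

-599

Write P(u) = au^3 + bu^2 + cu + d. Substituting each data point gives a linear system:
  8a + 4b + 2c + d = -4
  27a + 9b + 3c + d = -31
  216a + 36b + 6c + d = -364
  512a + 64b + 8c + d = -916
Solving the system yields a = -2, b = 1, c = 6, d = -4.
So P(u) = -2u^3 + u^2 + 6u - 4.
Then P(7) = -599.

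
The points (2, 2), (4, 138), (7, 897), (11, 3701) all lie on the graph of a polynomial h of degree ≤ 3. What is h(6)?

546

Using the Lagrange interpolation formula with nodes 2, 4, 7, 11:
  L_0(n) = (n - 4)(n - 7)(n - 11) / -90
  L_1(n) = (n - 2)(n - 7)(n - 11) / 42
  L_2(n) = (n - 2)(n - 4)(n - 11) / -60
  L_3(n) = (n - 2)(n - 4)(n - 7) / 252
Then h(n) = 2·L_0(n) + 138·L_1(n) + 897·L_2(n) + 3701·L_3(n).
Expanding and collecting terms gives h(n) = 3n^3 - 2n^2 - 4n - 6.
Evaluating at n = 6: h(6) = 546.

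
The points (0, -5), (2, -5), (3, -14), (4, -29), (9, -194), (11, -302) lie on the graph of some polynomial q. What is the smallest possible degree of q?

Divided differences on the nodes 0, 2, 3, 4, 9, 11:
  order 0: -5  -5  -14  -29  -194  -302
  order 1: 0  -9  -15  -33  -54
  order 2: -3  -3  -3  -3
  order 3: 0  0  0
  order 4: 0  0
  order 5: 0
The order-2 divided differences are all -3 (nonzero) and every higher order vanishes, so the data lies on a polynomial of degree exactly 2.

2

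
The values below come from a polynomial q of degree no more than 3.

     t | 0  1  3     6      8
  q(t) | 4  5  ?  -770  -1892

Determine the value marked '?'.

-77

The 4 known points determine the degree-3 polynomial uniquely.
Write q(t) = at^3 + bt^2 + ct + d. Substituting each data point gives a linear system:
  d = 4
  a + b + c + d = 5
  216a + 36b + 6c + d = -770
  512a + 64b + 8c + d = -1892
Solving the system yields a = -4, b = 2, c = 3, d = 4.
So q(t) = -4t^3 + 2t^2 + 3t + 4.
Then q(3) = -77.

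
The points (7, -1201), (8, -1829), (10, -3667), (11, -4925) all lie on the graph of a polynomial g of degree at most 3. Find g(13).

-8239

Write g(s) = as^3 + bs^2 + cs + d. Substituting each data point gives a linear system:
  343a + 49b + 7c + d = -1201
  512a + 64b + 8c + d = -1829
  1000a + 100b + 10c + d = -3667
  1331a + 121b + 11c + d = -4925
Solving the system yields a = -4, b = 3, c = 3, d = 3.
So g(s) = -4s^3 + 3s^2 + 3s + 3.
Then g(13) = -8239.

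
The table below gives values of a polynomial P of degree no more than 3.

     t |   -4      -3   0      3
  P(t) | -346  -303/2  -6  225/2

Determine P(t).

P(t) = 5t^3 - (3/2)t^2 - t - 6

Using the Lagrange interpolation formula with nodes -4, -3, 0, 3:
  L_0(t) = (t + 3)t(t - 3) / -28
  L_1(t) = (t + 4)t(t - 3) / 18
  L_2(t) = (t + 4)(t + 3)(t - 3) / -36
  L_3(t) = (t + 4)(t + 3)t / 126
Then P(t) = -346·L_0(t) - 303/2·L_1(t) - 6·L_2(t) + 225/2·L_3(t).
Expanding and collecting terms gives P(t) = 5t^3 - (3/2)t^2 - t - 6.
Check: P(-4) = -346. ✓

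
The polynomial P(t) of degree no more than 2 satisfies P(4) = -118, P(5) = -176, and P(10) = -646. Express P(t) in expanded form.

P(t) = -6t^2 - 4t - 6

Write P(t) = at^2 + bt + c. Substituting each data point gives a linear system:
  16a + 4b + c = -118
  25a + 5b + c = -176
  100a + 10b + c = -646
Solving the system yields a = -6, b = -4, c = -6.
So P(t) = -6t² - 4t - 6.
Check: P(4) = -118. ✓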